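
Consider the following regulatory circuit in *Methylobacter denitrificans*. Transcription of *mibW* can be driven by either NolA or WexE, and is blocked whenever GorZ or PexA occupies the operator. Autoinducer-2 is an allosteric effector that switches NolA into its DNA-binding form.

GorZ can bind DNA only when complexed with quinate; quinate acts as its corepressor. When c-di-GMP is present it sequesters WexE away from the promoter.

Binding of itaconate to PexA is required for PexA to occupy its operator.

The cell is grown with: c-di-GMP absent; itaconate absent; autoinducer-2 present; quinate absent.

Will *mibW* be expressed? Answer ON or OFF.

Autoinducer-2 is present, so NolA is active.
Quinate is absent, so GorZ is inactive.
Itaconate is absent, so PexA is inactive.
c-di-GMP is absent, so WexE is active.
Activator NolA is present, so *mibW* is transcribed.

ON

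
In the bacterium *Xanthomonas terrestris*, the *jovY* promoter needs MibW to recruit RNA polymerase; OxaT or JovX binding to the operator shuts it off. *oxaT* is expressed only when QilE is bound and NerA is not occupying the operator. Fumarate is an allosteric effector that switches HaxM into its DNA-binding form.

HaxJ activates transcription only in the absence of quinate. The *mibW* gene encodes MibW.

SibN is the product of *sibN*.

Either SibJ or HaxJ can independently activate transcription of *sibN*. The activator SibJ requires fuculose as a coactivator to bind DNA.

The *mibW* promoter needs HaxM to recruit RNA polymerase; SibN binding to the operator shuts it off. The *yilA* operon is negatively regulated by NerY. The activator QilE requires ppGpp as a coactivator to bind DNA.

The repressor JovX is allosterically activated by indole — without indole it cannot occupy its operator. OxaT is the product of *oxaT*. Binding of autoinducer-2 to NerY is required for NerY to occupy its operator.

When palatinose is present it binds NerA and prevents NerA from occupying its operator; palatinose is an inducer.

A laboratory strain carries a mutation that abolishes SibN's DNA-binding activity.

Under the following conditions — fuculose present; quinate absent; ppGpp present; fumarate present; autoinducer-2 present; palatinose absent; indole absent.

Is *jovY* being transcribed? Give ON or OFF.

ppGpp is present, so QilE is active.
Palatinose is absent, so NerA is active.
With repressor NerA bound, *oxaT* is not transcribed.
So OxaT is not produced.
SibN is non-functional in this strain, so it has no effect.
Fumarate is present, so HaxM is active.
No repressor is bound and HaxM is active, so *mibW* is transcribed.
So MibW is produced and active.
Indole is absent, so JovX is inactive.
No repressor is bound and MibW is active, so *jovY* is transcribed.

ON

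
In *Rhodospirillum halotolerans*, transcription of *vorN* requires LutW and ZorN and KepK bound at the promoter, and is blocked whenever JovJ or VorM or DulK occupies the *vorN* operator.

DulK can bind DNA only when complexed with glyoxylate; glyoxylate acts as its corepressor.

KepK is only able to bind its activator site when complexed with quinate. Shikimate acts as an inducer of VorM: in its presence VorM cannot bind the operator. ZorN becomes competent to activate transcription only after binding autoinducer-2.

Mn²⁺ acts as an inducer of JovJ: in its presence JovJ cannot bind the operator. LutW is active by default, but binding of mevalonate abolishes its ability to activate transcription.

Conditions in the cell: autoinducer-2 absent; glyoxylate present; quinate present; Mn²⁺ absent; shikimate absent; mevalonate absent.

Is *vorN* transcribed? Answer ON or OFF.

OFF

Mn²⁺ is absent, so JovJ is active.
Shikimate is absent, so VorM is active.
Mevalonate is absent, so LutW is active.
Glyoxylate is present, so DulK is active.
Autoinducer-2 is absent, so ZorN is inactive.
Quinate is present, so KepK is active.
With repressor JovJ bound, *vorN* is not transcribed.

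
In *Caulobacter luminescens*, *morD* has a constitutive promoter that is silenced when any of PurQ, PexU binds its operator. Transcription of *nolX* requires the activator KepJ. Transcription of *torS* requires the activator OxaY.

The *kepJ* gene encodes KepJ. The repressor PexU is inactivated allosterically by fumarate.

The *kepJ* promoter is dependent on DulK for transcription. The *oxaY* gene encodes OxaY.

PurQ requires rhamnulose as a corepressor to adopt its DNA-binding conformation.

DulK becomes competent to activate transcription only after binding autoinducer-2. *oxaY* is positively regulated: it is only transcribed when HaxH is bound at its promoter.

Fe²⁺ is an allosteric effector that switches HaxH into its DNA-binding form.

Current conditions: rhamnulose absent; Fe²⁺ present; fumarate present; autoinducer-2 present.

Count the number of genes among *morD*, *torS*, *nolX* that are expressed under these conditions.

Rhamnulose is absent, so PurQ is inactive.
Fumarate is present, so PexU is inactive.
With no repressor bound, *morD* is transcribed.
→ *morD* is ON.
Fe²⁺ is present, so HaxH is active.
No repressor is bound and HaxH is active, so *oxaY* is transcribed.
So OxaY is produced and active.
No repressor is bound and OxaY is active, so *torS* is transcribed.
→ *torS* is ON.
Autoinducer-2 is present, so DulK is active.
No repressor is bound and DulK is active, so *kepJ* is transcribed.
So KepJ is produced and active.
No repressor is bound and KepJ is active, so *nolX* is transcribed.
→ *nolX* is ON.
3 of the 3 genes are transcribed.

3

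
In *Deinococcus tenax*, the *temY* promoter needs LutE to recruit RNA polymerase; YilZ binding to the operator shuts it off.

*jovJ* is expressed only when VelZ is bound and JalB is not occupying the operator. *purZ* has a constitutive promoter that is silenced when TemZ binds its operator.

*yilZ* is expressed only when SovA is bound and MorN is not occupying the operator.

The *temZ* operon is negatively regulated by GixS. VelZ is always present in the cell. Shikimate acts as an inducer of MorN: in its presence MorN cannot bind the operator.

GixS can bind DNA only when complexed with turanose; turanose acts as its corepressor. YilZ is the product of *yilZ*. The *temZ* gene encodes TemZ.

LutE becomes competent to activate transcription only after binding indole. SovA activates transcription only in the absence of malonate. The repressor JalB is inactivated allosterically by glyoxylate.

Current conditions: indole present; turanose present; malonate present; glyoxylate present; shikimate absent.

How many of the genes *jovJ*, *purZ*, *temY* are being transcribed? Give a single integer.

3

VelZ is produced constitutively and is active.
Glyoxylate is present, so JalB is inactive.
No repressor is bound and VelZ is active, so *jovJ* is transcribed.
→ *jovJ* is ON.
Turanose is present, so GixS is active.
With repressor GixS bound, *temZ* is not transcribed.
So TemZ is not produced.
With no repressor bound, *purZ* is transcribed.
→ *purZ* is ON.
Indole is present, so LutE is active.
Shikimate is absent, so MorN is active.
Malonate is present, so SovA is inactive.
With repressor MorN bound, *yilZ* is not transcribed.
So YilZ is not produced.
No repressor is bound and LutE is active, so *temY* is transcribed.
→ *temY* is ON.
3 of the 3 genes are transcribed.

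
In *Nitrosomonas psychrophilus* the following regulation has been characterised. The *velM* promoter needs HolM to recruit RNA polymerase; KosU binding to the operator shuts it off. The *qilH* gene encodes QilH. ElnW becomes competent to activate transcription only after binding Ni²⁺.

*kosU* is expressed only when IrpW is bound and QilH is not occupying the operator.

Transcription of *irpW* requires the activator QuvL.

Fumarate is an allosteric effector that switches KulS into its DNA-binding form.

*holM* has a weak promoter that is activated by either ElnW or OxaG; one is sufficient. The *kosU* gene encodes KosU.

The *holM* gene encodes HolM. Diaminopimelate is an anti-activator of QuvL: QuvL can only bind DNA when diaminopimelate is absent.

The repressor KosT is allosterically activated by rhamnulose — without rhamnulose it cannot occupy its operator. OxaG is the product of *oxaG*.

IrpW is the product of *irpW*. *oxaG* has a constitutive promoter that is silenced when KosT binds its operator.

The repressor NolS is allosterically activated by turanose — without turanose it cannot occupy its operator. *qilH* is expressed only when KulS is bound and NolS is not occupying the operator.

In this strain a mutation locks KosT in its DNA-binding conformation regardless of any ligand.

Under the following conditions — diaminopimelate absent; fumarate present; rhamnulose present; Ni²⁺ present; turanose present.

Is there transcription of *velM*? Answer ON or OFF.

Turanose is present, so NolS is active.
Fumarate is present, so KulS is active.
With repressor NolS bound, *qilH* is not transcribed.
So QilH is not produced.
Diaminopimelate is absent, so QuvL is active.
No repressor is bound and QuvL is active, so *irpW* is transcribed.
So IrpW is produced and active.
No repressor is bound and IrpW is active, so *kosU* is transcribed.
So KosU is produced and active.
Ni²⁺ is present, so ElnW is active.
KosT is constitutively active in this strain.
With repressor KosT bound, *oxaG* is not transcribed.
So OxaG is not produced.
Activator ElnW is present, so *holM* is transcribed.
So HolM is produced and active.
With repressor KosU bound, *velM* is not transcribed.

OFF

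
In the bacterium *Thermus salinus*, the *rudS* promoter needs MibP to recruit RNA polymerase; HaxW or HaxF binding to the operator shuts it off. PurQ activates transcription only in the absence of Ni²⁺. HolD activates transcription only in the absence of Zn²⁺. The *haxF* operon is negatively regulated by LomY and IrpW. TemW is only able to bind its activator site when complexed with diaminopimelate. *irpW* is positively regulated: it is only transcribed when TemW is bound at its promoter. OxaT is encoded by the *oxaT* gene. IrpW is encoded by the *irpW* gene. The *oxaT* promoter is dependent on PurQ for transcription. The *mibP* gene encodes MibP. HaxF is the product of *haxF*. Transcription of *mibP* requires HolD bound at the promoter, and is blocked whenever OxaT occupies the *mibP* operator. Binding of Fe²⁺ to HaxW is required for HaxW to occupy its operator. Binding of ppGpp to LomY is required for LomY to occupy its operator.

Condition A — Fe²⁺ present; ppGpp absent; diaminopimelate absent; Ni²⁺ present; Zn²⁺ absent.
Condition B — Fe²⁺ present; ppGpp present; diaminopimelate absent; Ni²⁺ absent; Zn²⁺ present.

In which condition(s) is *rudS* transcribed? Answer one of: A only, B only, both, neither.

neither

Condition A:
Fe²⁺ is present, so HaxW is active.
ppGpp is absent, so LomY is inactive.
Diaminopimelate is absent, so TemW is inactive.
Required activator TemW is absent, so *irpW* is not transcribed.
So IrpW is not produced.
With no repressor bound, *haxF* is transcribed.
So HaxF is produced and active.
Ni²⁺ is present, so PurQ is inactive.
Required activator PurQ is absent, so *oxaT* is not transcribed.
So OxaT is not produced.
Zn²⁺ is absent, so HolD is active.
No repressor is bound and HolD is active, so *mibP* is transcribed.
So MibP is produced and active.
With repressor HaxW bound, *rudS* is not transcribed.
→ *rudS* is OFF in A.
Condition B:
Fe²⁺ is present, so HaxW is active.
ppGpp is present, so LomY is active.
Diaminopimelate is absent, so TemW is inactive.
Required activator TemW is absent, so *irpW* is not transcribed.
So IrpW is not produced.
With repressor LomY bound, *haxF* is not transcribed.
So HaxF is not produced.
Ni²⁺ is absent, so PurQ is active.
No repressor is bound and PurQ is active, so *oxaT* is transcribed.
So OxaT is produced and active.
Zn²⁺ is present, so HolD is inactive.
With repressor OxaT bound, *mibP* is not transcribed.
So MibP is not produced.
With repressor HaxW bound, *rudS* is not transcribed.
→ *rudS* is OFF in B.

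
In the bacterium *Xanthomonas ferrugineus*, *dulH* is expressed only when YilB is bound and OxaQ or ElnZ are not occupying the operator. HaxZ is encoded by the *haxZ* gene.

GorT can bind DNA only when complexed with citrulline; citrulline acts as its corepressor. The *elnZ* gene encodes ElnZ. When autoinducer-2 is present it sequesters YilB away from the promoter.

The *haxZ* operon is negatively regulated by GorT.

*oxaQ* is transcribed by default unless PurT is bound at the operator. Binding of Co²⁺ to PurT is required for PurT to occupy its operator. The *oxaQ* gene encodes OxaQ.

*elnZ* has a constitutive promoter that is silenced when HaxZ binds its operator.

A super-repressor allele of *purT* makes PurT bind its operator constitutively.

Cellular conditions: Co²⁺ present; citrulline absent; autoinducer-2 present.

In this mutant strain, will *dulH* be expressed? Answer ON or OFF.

OFF

Autoinducer-2 is present, so YilB is inactive.
PurT is constitutively active in this strain.
With repressor PurT bound, *oxaQ* is not transcribed.
So OxaQ is not produced.
Citrulline is absent, so GorT is inactive.
With no repressor bound, *haxZ* is transcribed.
So HaxZ is produced and active.
With repressor HaxZ bound, *elnZ* is not transcribed.
So ElnZ is not produced.
Required activator YilB is absent, so *dulH* is not transcribed.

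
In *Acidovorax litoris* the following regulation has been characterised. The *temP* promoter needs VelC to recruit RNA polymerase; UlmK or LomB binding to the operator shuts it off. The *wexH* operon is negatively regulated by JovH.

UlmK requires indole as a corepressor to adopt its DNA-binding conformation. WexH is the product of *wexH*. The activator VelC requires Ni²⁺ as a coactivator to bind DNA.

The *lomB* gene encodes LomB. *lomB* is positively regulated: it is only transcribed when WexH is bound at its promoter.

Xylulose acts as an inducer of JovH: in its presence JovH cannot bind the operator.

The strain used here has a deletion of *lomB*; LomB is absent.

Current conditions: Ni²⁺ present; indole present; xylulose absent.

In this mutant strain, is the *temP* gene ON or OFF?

OFF

Indole is present, so UlmK is active.
Ni²⁺ is present, so VelC is active.
LomB is non-functional in this strain, so it has no effect.
With repressor UlmK bound, *temP* is not transcribed.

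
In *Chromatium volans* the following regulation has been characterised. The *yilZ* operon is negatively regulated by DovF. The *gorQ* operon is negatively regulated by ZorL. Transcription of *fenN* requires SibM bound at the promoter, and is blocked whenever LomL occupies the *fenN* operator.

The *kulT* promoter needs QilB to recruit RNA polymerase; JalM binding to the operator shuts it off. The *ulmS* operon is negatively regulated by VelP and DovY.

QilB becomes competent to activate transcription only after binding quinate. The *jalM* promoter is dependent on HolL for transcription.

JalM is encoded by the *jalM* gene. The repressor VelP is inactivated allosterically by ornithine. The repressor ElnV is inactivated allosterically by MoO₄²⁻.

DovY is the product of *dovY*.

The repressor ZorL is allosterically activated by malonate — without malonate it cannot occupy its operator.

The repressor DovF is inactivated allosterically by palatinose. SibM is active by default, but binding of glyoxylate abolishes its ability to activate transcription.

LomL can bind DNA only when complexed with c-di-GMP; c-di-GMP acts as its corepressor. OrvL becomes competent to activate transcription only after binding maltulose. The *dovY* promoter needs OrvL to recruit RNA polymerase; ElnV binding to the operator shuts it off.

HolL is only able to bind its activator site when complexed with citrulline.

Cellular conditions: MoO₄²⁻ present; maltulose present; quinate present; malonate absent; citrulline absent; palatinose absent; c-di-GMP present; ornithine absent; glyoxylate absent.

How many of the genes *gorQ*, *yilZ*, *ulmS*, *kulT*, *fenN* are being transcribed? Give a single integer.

2

Malonate is absent, so ZorL is inactive.
With no repressor bound, *gorQ* is transcribed.
→ *gorQ* is ON.
Palatinose is absent, so DovF is active.
With repressor DovF bound, *yilZ* is not transcribed.
→ *yilZ* is OFF.
Ornithine is absent, so VelP is active.
MoO₄²⁻ is present, so ElnV is inactive.
Maltulose is present, so OrvL is active.
No repressor is bound and OrvL is active, so *dovY* is transcribed.
So DovY is produced and active.
With repressor VelP bound, *ulmS* is not transcribed.
→ *ulmS* is OFF.
Quinate is present, so QilB is active.
Citrulline is absent, so HolL is inactive.
Required activator HolL is absent, so *jalM* is not transcribed.
So JalM is not produced.
No repressor is bound and QilB is active, so *kulT* is transcribed.
→ *kulT* is ON.
c-di-GMP is present, so LomL is active.
Glyoxylate is absent, so SibM is active.
With repressor LomL bound, *fenN* is not transcribed.
→ *fenN* is OFF.
2 of the 5 genes are transcribed.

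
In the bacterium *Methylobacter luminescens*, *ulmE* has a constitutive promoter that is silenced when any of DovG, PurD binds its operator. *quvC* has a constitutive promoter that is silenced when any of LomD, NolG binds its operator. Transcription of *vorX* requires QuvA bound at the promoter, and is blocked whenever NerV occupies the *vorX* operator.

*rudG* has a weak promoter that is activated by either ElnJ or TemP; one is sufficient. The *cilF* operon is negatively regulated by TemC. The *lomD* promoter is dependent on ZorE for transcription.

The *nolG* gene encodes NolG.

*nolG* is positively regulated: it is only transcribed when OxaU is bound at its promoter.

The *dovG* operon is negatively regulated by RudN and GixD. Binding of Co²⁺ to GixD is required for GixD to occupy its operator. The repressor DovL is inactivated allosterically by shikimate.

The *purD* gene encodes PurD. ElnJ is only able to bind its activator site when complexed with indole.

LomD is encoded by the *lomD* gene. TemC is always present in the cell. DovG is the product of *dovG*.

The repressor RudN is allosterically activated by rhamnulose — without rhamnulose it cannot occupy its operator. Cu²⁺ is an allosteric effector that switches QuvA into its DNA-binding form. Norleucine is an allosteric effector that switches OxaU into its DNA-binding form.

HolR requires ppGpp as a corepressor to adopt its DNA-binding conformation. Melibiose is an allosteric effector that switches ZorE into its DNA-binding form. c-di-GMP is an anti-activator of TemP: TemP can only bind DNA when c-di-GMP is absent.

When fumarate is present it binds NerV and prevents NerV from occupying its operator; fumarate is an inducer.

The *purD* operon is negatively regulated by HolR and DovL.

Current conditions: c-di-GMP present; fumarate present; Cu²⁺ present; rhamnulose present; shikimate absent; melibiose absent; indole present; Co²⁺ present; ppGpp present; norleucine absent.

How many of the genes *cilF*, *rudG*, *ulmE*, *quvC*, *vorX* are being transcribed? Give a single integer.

4

TemC is produced constitutively and is active.
With repressor TemC bound, *cilF* is not transcribed.
→ *cilF* is OFF.
Indole is present, so ElnJ is active.
c-di-GMP is present, so TemP is inactive.
Activator ElnJ is present, so *rudG* is transcribed.
→ *rudG* is ON.
Rhamnulose is present, so RudN is active.
Co²⁺ is present, so GixD is active.
With repressor RudN bound, *dovG* is not transcribed.
So DovG is not produced.
ppGpp is present, so HolR is active.
Shikimate is absent, so DovL is active.
With repressor HolR bound, *purD* is not transcribed.
So PurD is not produced.
With no repressor bound, *ulmE* is transcribed.
→ *ulmE* is ON.
Melibiose is absent, so ZorE is inactive.
Required activator ZorE is absent, so *lomD* is not transcribed.
So LomD is not produced.
Norleucine is absent, so OxaU is inactive.
Required activator OxaU is absent, so *nolG* is not transcribed.
So NolG is not produced.
With no repressor bound, *quvC* is transcribed.
→ *quvC* is ON.
Fumarate is present, so NerV is inactive.
Cu²⁺ is present, so QuvA is active.
No repressor is bound and QuvA is active, so *vorX* is transcribed.
→ *vorX* is ON.
4 of the 5 genes are transcribed.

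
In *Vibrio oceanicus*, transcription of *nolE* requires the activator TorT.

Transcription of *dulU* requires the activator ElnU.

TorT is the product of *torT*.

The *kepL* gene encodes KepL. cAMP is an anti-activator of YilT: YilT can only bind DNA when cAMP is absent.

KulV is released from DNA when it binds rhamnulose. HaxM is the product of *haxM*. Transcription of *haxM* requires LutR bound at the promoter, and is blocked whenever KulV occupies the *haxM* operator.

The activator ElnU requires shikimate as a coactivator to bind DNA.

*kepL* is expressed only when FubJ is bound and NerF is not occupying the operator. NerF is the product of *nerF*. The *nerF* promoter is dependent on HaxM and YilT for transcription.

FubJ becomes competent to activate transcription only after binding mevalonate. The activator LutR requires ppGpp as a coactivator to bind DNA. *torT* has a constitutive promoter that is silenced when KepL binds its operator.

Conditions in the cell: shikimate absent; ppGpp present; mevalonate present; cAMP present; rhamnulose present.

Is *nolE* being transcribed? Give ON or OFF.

OFF

Rhamnulose is present, so KulV is inactive.
ppGpp is present, so LutR is active.
No repressor is bound and LutR is active, so *haxM* is transcribed.
So HaxM is produced and active.
cAMP is present, so YilT is inactive.
Required activator YilT is absent, so *nerF* is not transcribed.
So NerF is not produced.
Mevalonate is present, so FubJ is active.
No repressor is bound and FubJ is active, so *kepL* is transcribed.
So KepL is produced and active.
With repressor KepL bound, *torT* is not transcribed.
So TorT is not produced.
Required activator TorT is absent, so *nolE* is not transcribed.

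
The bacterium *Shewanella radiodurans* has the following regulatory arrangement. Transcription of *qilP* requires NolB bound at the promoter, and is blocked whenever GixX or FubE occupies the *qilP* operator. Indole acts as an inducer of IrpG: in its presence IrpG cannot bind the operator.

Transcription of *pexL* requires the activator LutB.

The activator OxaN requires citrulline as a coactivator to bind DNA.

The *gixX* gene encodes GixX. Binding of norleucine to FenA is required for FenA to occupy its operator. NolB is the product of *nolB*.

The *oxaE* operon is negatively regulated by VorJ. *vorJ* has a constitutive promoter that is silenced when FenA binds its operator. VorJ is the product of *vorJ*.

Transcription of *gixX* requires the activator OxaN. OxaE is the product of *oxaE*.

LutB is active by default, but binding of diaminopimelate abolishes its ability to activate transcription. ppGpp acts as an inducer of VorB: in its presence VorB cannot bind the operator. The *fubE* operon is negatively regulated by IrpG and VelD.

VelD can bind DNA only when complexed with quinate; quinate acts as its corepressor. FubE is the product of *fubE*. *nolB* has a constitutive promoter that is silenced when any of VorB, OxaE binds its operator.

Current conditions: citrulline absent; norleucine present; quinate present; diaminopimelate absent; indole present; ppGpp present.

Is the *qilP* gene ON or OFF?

Citrulline is absent, so OxaN is inactive.
Required activator OxaN is absent, so *gixX* is not transcribed.
So GixX is not produced.
Indole is present, so IrpG is inactive.
Quinate is present, so VelD is active.
With repressor VelD bound, *fubE* is not transcribed.
So FubE is not produced.
ppGpp is present, so VorB is inactive.
Norleucine is present, so FenA is active.
With repressor FenA bound, *vorJ* is not transcribed.
So VorJ is not produced.
With no repressor bound, *oxaE* is transcribed.
So OxaE is produced and active.
With repressor OxaE bound, *nolB* is not transcribed.
So NolB is not produced.
Required activator NolB is absent, so *qilP* is not transcribed.

OFF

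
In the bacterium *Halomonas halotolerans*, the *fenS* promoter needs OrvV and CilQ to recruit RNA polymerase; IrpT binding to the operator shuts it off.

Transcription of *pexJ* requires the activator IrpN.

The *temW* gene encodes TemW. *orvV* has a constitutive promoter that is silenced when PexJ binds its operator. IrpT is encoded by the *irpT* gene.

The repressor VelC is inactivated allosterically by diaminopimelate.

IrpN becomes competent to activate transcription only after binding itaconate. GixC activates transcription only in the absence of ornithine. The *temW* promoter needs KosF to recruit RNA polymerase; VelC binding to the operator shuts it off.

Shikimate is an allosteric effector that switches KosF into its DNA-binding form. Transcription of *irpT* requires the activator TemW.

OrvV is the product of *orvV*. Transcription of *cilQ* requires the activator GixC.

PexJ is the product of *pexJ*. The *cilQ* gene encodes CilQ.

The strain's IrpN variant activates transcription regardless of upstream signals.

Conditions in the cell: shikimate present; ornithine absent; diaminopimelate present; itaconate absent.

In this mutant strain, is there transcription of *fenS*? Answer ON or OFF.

OFF

IrpN is constitutively active in this strain.
No repressor is bound and IrpN is active, so *pexJ* is transcribed.
So PexJ is produced and active.
With repressor PexJ bound, *orvV* is not transcribed.
So OrvV is not produced.
Ornithine is absent, so GixC is active.
No repressor is bound and GixC is active, so *cilQ* is transcribed.
So CilQ is produced and active.
Shikimate is present, so KosF is active.
Diaminopimelate is present, so VelC is inactive.
No repressor is bound and KosF is active, so *temW* is transcribed.
So TemW is produced and active.
No repressor is bound and TemW is active, so *irpT* is transcribed.
So IrpT is produced and active.
With repressor IrpT bound, *fenS* is not transcribed.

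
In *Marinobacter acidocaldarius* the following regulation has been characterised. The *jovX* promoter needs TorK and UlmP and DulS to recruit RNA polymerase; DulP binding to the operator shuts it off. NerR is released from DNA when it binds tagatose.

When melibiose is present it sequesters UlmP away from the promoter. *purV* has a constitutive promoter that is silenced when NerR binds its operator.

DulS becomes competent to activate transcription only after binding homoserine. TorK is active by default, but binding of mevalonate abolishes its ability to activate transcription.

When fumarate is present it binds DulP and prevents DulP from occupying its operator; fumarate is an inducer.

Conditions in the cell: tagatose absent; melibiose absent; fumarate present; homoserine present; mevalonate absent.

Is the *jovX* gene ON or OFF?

ON

Mevalonate is absent, so TorK is active.
Fumarate is present, so DulP is inactive.
Melibiose is absent, so UlmP is active.
Homoserine is present, so DulS is active.
No repressor is bound and TorK and UlmP and DulS are active, so *jovX* is transcribed.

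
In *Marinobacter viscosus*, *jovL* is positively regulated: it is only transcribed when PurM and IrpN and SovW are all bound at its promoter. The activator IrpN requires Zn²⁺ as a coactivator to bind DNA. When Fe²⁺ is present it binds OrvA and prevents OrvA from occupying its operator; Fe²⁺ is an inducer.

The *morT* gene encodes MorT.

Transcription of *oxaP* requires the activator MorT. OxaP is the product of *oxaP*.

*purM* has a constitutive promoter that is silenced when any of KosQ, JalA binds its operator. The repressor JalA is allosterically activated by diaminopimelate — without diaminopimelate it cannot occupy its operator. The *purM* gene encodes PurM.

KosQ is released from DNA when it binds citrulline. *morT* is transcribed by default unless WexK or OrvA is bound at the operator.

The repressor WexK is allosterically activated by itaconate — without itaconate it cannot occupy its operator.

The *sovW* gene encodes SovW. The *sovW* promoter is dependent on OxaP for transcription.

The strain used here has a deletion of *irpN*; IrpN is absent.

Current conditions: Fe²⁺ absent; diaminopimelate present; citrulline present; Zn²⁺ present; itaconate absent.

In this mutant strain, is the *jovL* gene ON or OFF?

OFF

Citrulline is present, so KosQ is inactive.
Diaminopimelate is present, so JalA is active.
With repressor JalA bound, *purM* is not transcribed.
So PurM is not produced.
IrpN is non-functional in this strain, so it has no effect.
Itaconate is absent, so WexK is inactive.
Fe²⁺ is absent, so OrvA is active.
With repressor OrvA bound, *morT* is not transcribed.
So MorT is not produced.
Required activator MorT is absent, so *oxaP* is not transcribed.
So OxaP is not produced.
Required activator OxaP is absent, so *sovW* is not transcribed.
So SovW is not produced.
Required activator PurM is absent, so *jovL* is not transcribed.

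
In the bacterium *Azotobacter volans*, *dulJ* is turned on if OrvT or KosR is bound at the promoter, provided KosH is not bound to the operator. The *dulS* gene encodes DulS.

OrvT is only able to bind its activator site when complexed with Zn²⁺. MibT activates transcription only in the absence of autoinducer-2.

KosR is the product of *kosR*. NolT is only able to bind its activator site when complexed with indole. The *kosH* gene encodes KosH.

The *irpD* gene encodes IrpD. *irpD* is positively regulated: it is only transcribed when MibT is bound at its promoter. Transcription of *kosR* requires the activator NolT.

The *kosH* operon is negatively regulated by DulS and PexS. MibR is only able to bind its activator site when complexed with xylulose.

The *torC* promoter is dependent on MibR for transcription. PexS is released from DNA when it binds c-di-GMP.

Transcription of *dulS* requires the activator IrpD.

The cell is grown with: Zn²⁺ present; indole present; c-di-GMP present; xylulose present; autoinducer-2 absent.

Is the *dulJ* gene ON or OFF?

ON

Autoinducer-2 is absent, so MibT is active.
No repressor is bound and MibT is active, so *irpD* is transcribed.
So IrpD is produced and active.
No repressor is bound and IrpD is active, so *dulS* is transcribed.
So DulS is produced and active.
c-di-GMP is present, so PexS is inactive.
With repressor DulS bound, *kosH* is not transcribed.
So KosH is not produced.
Zn²⁺ is present, so OrvT is active.
Indole is present, so NolT is active.
No repressor is bound and NolT is active, so *kosR* is transcribed.
So KosR is produced and active.
Activator OrvT is present, so *dulJ* is transcribed.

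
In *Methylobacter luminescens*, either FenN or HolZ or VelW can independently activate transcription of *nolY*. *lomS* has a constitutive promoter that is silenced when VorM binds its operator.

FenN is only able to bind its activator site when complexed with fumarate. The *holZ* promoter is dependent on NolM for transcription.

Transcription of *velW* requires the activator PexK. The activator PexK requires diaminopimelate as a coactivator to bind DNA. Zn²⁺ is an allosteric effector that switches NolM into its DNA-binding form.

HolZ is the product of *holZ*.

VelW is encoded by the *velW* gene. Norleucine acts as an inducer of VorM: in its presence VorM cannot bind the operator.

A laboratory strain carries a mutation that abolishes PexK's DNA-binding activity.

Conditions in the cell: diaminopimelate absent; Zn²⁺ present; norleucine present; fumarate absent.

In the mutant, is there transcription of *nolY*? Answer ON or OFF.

Fumarate is absent, so FenN is inactive.
Zn²⁺ is present, so NolM is active.
No repressor is bound and NolM is active, so *holZ* is transcribed.
So HolZ is produced and active.
PexK is non-functional in this strain, so it has no effect.
Required activator PexK is absent, so *velW* is not transcribed.
So VelW is not produced.
Activator HolZ is present, so *nolY* is transcribed.

ON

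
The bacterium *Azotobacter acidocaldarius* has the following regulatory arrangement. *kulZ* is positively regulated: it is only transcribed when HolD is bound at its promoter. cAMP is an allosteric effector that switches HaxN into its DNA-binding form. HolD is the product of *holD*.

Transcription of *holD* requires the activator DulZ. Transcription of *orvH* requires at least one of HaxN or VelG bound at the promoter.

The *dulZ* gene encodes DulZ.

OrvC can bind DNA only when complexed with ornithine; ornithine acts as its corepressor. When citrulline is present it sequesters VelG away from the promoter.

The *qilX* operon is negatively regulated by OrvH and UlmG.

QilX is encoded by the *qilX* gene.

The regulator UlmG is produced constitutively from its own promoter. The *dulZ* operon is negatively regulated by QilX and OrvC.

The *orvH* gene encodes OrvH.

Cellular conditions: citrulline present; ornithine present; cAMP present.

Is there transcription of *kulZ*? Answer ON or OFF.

OFF

cAMP is present, so HaxN is active.
Citrulline is present, so VelG is inactive.
Activator HaxN is present, so *orvH* is transcribed.
So OrvH is produced and active.
UlmG is produced constitutively and is active.
With repressor OrvH bound, *qilX* is not transcribed.
So QilX is not produced.
Ornithine is present, so OrvC is active.
With repressor OrvC bound, *dulZ* is not transcribed.
So DulZ is not produced.
Required activator DulZ is absent, so *holD* is not transcribed.
So HolD is not produced.
Required activator HolD is absent, so *kulZ* is not transcribed.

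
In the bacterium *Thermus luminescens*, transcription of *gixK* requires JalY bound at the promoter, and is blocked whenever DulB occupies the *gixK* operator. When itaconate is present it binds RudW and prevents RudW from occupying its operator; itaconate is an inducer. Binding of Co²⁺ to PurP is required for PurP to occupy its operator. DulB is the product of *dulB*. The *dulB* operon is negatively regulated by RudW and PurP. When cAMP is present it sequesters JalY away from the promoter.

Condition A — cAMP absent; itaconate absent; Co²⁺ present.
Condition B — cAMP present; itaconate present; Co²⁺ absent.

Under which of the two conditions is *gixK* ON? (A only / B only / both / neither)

Condition A:
cAMP is absent, so JalY is active.
Itaconate is absent, so RudW is active.
Co²⁺ is present, so PurP is active.
With repressor RudW bound, *dulB* is not transcribed.
So DulB is not produced.
No repressor is bound and JalY is active, so *gixK* is transcribed.
→ *gixK* is ON in A.
Condition B:
cAMP is present, so JalY is inactive.
Itaconate is present, so RudW is inactive.
Co²⁺ is absent, so PurP is inactive.
With no repressor bound, *dulB* is transcribed.
So DulB is produced and active.
With repressor DulB bound, *gixK* is not transcribed.
→ *gixK* is OFF in B.

A only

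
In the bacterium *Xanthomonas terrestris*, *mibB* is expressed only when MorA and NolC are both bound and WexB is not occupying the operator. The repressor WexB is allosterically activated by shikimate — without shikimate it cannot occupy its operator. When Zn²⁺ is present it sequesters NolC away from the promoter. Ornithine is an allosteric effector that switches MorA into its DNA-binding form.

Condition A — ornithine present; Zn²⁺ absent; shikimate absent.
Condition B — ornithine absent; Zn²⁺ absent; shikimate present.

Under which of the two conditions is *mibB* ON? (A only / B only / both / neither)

A only

Condition A:
Ornithine is present, so MorA is active.
Zn²⁺ is absent, so NolC is active.
Shikimate is absent, so WexB is inactive.
No repressor is bound and MorA and NolC are active, so *mibB* is transcribed.
→ *mibB* is ON in A.
Condition B:
Ornithine is absent, so MorA is inactive.
Zn²⁺ is absent, so NolC is active.
Shikimate is present, so WexB is active.
With repressor WexB bound, *mibB* is not transcribed.
→ *mibB* is OFF in B.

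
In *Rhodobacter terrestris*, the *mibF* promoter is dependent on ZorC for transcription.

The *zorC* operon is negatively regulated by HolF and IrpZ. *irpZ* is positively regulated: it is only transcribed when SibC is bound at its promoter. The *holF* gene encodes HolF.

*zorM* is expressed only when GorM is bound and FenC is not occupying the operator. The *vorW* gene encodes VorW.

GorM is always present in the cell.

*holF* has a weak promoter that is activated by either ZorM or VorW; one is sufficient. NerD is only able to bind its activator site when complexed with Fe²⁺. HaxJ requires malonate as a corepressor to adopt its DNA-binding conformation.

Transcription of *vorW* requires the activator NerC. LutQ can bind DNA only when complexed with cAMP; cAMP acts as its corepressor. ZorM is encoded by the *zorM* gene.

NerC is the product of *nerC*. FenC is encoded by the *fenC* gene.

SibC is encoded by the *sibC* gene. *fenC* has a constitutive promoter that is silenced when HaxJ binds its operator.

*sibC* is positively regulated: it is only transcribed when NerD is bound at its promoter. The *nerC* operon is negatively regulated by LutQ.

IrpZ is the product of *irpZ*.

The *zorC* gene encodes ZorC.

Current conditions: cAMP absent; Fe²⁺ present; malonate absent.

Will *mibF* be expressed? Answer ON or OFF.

Malonate is absent, so HaxJ is inactive.
With no repressor bound, *fenC* is transcribed.
So FenC is produced and active.
GorM is produced constitutively and is active.
With repressor FenC bound, *zorM* is not transcribed.
So ZorM is not produced.
cAMP is absent, so LutQ is inactive.
With no repressor bound, *nerC* is transcribed.
So NerC is produced and active.
No repressor is bound and NerC is active, so *vorW* is transcribed.
So VorW is produced and active.
Activator VorW is present, so *holF* is transcribed.
So HolF is produced and active.
Fe²⁺ is present, so NerD is active.
No repressor is bound and NerD is active, so *sibC* is transcribed.
So SibC is produced and active.
No repressor is bound and SibC is active, so *irpZ* is transcribed.
So IrpZ is produced and active.
With repressor HolF bound, *zorC* is not transcribed.
So ZorC is not produced.
Required activator ZorC is absent, so *mibF* is not transcribed.

OFF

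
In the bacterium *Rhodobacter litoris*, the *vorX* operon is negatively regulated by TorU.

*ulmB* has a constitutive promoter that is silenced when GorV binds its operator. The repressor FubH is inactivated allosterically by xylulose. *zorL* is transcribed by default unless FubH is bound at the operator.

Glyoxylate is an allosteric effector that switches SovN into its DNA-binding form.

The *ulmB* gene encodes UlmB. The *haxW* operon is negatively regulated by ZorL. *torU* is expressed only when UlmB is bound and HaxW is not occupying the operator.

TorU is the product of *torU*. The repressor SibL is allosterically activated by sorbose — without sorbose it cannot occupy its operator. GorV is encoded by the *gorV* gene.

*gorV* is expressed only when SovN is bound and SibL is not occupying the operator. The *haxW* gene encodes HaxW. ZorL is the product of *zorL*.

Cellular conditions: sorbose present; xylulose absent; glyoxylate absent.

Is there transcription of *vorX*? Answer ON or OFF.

ON

Xylulose is absent, so FubH is active.
With repressor FubH bound, *zorL* is not transcribed.
So ZorL is not produced.
With no repressor bound, *haxW* is transcribed.
So HaxW is produced and active.
Sorbose is present, so SibL is active.
Glyoxylate is absent, so SovN is inactive.
With repressor SibL bound, *gorV* is not transcribed.
So GorV is not produced.
With no repressor bound, *ulmB* is transcribed.
So UlmB is produced and active.
With repressor HaxW bound, *torU* is not transcribed.
So TorU is not produced.
With no repressor bound, *vorX* is transcribed.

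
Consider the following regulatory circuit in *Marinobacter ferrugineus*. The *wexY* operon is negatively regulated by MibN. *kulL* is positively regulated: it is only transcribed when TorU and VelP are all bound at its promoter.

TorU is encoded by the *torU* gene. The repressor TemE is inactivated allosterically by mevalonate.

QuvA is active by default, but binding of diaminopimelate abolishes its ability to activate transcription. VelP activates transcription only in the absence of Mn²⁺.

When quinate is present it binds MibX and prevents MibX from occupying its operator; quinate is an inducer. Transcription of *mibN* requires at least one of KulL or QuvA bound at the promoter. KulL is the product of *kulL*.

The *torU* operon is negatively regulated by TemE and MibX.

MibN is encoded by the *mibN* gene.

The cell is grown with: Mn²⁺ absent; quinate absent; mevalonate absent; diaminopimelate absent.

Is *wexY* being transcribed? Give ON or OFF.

Mevalonate is absent, so TemE is active.
Quinate is absent, so MibX is active.
With repressor TemE bound, *torU* is not transcribed.
So TorU is not produced.
Mn²⁺ is absent, so VelP is active.
Required activator TorU is absent, so *kulL* is not transcribed.
So KulL is not produced.
Diaminopimelate is absent, so QuvA is active.
Activator QuvA is present, so *mibN* is transcribed.
So MibN is produced and active.
With repressor MibN bound, *wexY* is not transcribed.

OFF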